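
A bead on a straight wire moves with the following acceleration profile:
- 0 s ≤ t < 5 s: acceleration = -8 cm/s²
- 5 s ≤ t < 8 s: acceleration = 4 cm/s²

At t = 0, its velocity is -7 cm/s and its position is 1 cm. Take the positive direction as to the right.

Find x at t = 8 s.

On each constant-a segment, Δv = aΔt and Δx = v₀Δt + ½aΔt²; chain segment to segment.
0–5 s: v starts -7 cm/s; Δx = -7·5 + ½·-8·5² = -135 cm; v ends -47 cm/s.
5–8 s: v starts -47 cm/s; Δx = -47·3 + ½·4·3² = -123 cm; v ends -35 cm/s.
x(8) = 1 + Σ Δx = -257 cm.

-257 cm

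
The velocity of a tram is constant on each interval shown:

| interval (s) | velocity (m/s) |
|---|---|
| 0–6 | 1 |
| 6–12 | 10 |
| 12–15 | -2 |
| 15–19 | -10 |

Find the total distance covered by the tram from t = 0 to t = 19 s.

112 m

Total distance travelled is ∫|v| dt — sum the magnitudes of each area piece.
0–6 s: |1| × 6 = 6 m
6–12 s: |10| × 6 = 60 m
12–15 s: |-2| × 3 = 6 m
15–19 s: |-10| × 4 = 40 m
Total distance = 112 m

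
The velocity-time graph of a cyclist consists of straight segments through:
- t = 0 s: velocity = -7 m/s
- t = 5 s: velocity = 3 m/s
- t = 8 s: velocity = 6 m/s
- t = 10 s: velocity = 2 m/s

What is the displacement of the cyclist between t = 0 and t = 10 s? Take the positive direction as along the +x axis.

11.5 m

Net displacement equals the area under the velocity-time graph (areas below the axis count negative).
0–5 s: ½(-7 + 3)(5) = -10 m
5–8 s: ½(3 + 6)(3) = 13.5 m
8–10 s: ½(6 + 2)(2) = 8 m
Net displacement = 11.5 m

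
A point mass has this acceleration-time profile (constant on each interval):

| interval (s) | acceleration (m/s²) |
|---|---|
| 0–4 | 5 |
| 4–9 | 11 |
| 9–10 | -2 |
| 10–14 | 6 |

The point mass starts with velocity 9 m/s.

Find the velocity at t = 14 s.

106 m/s

Δv equals the area under the a-t graph; then v = v₀ + Δv.
0–4 s: 5 × 4 = 20 m/s
4–9 s: 11 × 5 = 55 m/s
9–10 s: -2 × 1 = -2 m/s
10–14 s: 6 × 4 = 24 m/s
Δv = 97 m/s, so v(14) = 9 + (97) = 106 m/s.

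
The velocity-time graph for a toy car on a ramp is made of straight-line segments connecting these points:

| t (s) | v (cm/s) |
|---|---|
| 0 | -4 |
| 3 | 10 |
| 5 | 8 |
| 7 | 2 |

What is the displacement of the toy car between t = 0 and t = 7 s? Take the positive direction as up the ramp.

Displacement is the signed area under the v-t curve.
0–3 s: ½(-4 + 10)(3) = 9 cm
3–5 s: ½(10 + 8)(2) = 18 cm
5–7 s: ½(8 + 2)(2) = 10 cm
Net displacement = 37 cm

37 cm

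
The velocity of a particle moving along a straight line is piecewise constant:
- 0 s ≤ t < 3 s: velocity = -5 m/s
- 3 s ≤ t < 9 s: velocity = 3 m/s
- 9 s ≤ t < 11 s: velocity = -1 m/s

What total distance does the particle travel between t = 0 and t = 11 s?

35 m

Distance (not displacement) is the total path length: add the absolute areas under v-t.
0–3 s: |-5| × 3 = 15 m
3–9 s: |3| × 6 = 18 m
9–11 s: |-1| × 2 = 2 m
Total distance = 35 m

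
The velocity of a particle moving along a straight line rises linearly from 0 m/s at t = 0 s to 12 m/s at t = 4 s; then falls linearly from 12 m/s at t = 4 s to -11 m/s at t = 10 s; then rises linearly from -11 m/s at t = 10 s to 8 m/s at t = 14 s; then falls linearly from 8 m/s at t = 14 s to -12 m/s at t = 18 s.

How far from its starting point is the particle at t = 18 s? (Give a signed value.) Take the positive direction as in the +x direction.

Displacement is the signed area under the v-t curve.
0–4 s: ½(0 + 12)(4) = 24 m
4–10 s: ½(12 + -11)(6) = 3 m
10–14 s: ½(-11 + 8)(4) = -6 m
14–18 s: ½(8 + -12)(4) = -8 m
Net displacement = 13 m

13 m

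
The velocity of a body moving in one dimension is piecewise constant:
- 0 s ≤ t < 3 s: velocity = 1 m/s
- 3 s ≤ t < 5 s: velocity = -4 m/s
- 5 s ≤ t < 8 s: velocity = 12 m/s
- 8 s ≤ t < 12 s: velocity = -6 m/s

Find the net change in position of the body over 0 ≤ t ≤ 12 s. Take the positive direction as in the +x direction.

Displacement is the signed area under the v-t curve.
0–3 s: 1 × 3 = 3 m
3–5 s: -4 × 2 = -8 m
5–8 s: 12 × 3 = 36 m
8–12 s: -6 × 4 = -24 m
Net displacement = 7 m

7 m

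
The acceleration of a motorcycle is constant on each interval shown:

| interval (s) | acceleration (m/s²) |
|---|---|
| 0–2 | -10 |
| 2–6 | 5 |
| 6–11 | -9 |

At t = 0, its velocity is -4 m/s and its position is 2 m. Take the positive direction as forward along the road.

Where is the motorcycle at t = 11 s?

-214.5 m

On each constant-a segment, Δv = aΔt and Δx = v₀Δt + ½aΔt²; chain segment to segment.
0–2 s: v starts -4 m/s; Δx = -4·2 + ½·-10·2² = -28 m; v ends -24 m/s.
2–6 s: v starts -24 m/s; Δx = -24·4 + ½·5·4² = -56 m; v ends -4 m/s.
6–11 s: v starts -4 m/s; Δx = -4·5 + ½·-9·5² = -132.5 m; v ends -49 m/s.
x(11) = 2 + Σ Δx = -214.5 m.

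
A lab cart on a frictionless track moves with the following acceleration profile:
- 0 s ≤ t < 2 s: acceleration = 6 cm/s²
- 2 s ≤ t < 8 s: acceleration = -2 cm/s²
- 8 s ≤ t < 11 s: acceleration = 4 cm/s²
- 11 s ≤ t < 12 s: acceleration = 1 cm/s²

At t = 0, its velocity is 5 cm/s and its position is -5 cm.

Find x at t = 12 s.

On each constant-a segment, Δv = aΔt and Δx = v₀Δt + ½aΔt²; chain segment to segment.
0–2 s: v starts 5 cm/s; Δx = 5·2 + ½·6·2² = 22 cm; v ends 17 cm/s.
2–8 s: v starts 17 cm/s; Δx = 17·6 + ½·-2·6² = 66 cm; v ends 5 cm/s.
8–11 s: v starts 5 cm/s; Δx = 5·3 + ½·4·3² = 33 cm; v ends 17 cm/s.
11–12 s: v starts 17 cm/s; Δx = 17·1 + ½·1·1² = 17.5 cm; v ends 18 cm/s.
x(12) = -5 + Σ Δx = 133.5 cm.

133.5 cm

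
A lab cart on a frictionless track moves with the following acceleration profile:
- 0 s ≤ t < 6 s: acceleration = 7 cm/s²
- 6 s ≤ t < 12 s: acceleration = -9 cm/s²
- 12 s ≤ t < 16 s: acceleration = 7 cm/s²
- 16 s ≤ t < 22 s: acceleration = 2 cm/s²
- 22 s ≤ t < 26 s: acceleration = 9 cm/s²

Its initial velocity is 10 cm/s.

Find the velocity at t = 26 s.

74 cm/s

Δv equals the area under the a-t graph; then v = v₀ + Δv.
0–6 s: 7 × 6 = 42 cm/s
6–12 s: -9 × 6 = -54 cm/s
12–16 s: 7 × 4 = 28 cm/s
16–22 s: 2 × 6 = 12 cm/s
22–26 s: 9 × 4 = 36 cm/s
Δv = 64 cm/s, so v(26) = 10 + (64) = 74 cm/s.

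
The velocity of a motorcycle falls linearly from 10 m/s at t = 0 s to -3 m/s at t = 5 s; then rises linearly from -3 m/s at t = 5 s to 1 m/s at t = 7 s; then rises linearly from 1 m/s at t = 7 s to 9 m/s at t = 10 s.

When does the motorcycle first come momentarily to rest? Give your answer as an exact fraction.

v changes sign on 0–5 s (from 10 to -3); the graph is linear there, so v = 0 at t = 0 + (-10)·(5 − 0)/(-3 − 10) = 50/13 s.

t = 50/13 s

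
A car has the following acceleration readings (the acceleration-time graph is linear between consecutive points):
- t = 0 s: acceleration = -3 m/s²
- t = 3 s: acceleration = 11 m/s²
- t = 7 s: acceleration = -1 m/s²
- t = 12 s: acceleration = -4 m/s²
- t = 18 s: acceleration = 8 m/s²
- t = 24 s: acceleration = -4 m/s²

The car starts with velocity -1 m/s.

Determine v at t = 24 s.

42.5 m/s

Δv equals the area under the a-t graph; then v = v₀ + Δv.
0–3 s: ½(-3 + 11)(3) = 12 m/s
3–7 s: ½(11 + -1)(4) = 20 m/s
7–12 s: ½(-1 + -4)(5) = -12.5 m/s
12–18 s: ½(-4 + 8)(6) = 12 m/s
18–24 s: ½(8 + -4)(6) = 12 m/s
Δv = 43.5 m/s, so v(24) = -1 + (43.5) = 42.5 m/s.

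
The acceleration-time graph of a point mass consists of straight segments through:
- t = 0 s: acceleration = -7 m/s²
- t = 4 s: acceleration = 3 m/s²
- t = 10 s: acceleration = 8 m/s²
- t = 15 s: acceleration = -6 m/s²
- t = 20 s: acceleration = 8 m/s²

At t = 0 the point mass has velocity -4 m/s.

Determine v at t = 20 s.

Δv equals the area under the a-t graph; then v = v₀ + Δv.
0–4 s: ½(-7 + 3)(4) = -8 m/s
4–10 s: ½(3 + 8)(6) = 33 m/s
10–15 s: ½(8 + -6)(5) = 5 m/s
15–20 s: ½(-6 + 8)(5) = 5 m/s
Δv = 35 m/s, so v(20) = -4 + (35) = 31 m/s.

31 m/s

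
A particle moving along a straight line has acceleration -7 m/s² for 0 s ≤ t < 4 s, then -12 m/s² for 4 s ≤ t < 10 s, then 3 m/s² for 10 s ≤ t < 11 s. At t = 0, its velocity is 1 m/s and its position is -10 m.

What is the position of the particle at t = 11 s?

On each constant-a segment, Δv = aΔt and Δx = v₀Δt + ½aΔt²; chain segment to segment.
0–4 s: v starts 1 m/s; Δx = 1·4 + ½·-7·4² = -52 m; v ends -27 m/s.
4–10 s: v starts -27 m/s; Δx = -27·6 + ½·-12·6² = -378 m; v ends -99 m/s.
10–11 s: v starts -99 m/s; Δx = -99·1 + ½·3·1² = -97.5 m; v ends -96 m/s.
x(11) = -10 + Σ Δx = -537.5 m.

-537.5 m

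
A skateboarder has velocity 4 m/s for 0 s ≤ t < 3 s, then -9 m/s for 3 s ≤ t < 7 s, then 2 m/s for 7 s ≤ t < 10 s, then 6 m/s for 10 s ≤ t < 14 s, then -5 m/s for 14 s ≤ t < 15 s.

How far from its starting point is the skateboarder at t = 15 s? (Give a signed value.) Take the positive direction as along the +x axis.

Net displacement equals the area under the velocity-time graph (areas below the axis count negative).
0–3 s: 4 × 3 = 12 m
3–7 s: -9 × 4 = -36 m
7–10 s: 2 × 3 = 6 m
10–14 s: 6 × 4 = 24 m
14–15 s: -5 × 1 = -5 m
Net displacement = 1 m

1 m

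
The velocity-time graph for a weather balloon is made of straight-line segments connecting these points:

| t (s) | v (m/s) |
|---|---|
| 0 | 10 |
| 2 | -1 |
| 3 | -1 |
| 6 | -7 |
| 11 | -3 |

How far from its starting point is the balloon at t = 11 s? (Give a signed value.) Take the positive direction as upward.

-29 m

Net displacement equals the area under the velocity-time graph (areas below the axis count negative).
0–2 s: ½(10 + -1)(2) = 9 m
2–3 s: -1 × 1 = -1 m
3–6 s: ½(-1 + -7)(3) = -12 m
6–11 s: ½(-7 + -3)(5) = -25 m
Net displacement = -29 m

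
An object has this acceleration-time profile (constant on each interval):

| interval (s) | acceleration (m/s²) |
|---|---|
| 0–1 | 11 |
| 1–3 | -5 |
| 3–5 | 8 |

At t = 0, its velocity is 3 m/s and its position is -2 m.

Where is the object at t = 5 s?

On each constant-a segment, Δv = aΔt and Δx = v₀Δt + ½aΔt²; chain segment to segment.
0–1 s: v starts 3 m/s; Δx = 3·1 + ½·11·1² = 8.5 m; v ends 14 m/s.
1–3 s: v starts 14 m/s; Δx = 14·2 + ½·-5·2² = 18 m; v ends 4 m/s.
3–5 s: v starts 4 m/s; Δx = 4·2 + ½·8·2² = 24 m; v ends 20 m/s.
x(5) = -2 + Σ Δx = 48.5 m.

48.5 m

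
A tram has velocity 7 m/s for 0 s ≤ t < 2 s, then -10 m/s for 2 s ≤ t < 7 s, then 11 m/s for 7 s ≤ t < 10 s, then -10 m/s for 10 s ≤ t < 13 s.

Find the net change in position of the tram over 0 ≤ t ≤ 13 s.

Displacement is the signed area under the v-t curve.
0–2 s: 7 × 2 = 14 m
2–7 s: -10 × 5 = -50 m
7–10 s: 11 × 3 = 33 m
10–13 s: -10 × 3 = -30 m
Net displacement = -33 m

-33 m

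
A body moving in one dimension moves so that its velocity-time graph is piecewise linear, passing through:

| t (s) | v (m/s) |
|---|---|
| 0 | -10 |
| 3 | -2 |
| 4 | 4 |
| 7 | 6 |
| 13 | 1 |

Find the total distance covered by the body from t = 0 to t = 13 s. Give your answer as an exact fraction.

167/3 m

Distance (not displacement) is the total path length: add the absolute areas under v-t.
0–3 s: |½(-10 + -2)(3)| = 18 m
3–4 s: v = 0 at t = 10/3 s; triangle areas 1/3 + 4/3 = 5/3 m
4–7 s: |½(4 + 6)(3)| = 15 m
7–13 s: |½(6 + 1)(6)| = 21 m
Total distance = 167/3 m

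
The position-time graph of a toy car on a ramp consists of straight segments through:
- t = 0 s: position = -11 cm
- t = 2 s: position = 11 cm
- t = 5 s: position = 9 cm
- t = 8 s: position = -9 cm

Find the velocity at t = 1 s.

Velocity is the slope of the x-t graph on 0–2 s: (11 − -11)/(2 − 0) = 11 cm/s.

11 cm/s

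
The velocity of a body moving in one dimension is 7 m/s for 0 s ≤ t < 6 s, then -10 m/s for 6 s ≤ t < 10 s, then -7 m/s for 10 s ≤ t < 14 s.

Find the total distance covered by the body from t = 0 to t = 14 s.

110 m

Total distance travelled is ∫|v| dt — sum the magnitudes of each area piece.
0–6 s: |7| × 6 = 42 m
6–10 s: |-10| × 4 = 40 m
10–14 s: |-7| × 4 = 28 m
Total distance = 110 m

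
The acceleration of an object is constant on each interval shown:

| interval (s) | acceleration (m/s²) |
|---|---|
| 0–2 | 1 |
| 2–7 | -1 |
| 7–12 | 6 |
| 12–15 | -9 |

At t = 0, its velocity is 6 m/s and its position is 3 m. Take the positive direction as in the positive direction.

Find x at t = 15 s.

193 m

On each constant-a segment, Δv = aΔt and Δx = v₀Δt + ½aΔt²; chain segment to segment.
0–2 s: v starts 6 m/s; Δx = 6·2 + ½·1·2² = 14 m; v ends 8 m/s.
2–7 s: v starts 8 m/s; Δx = 8·5 + ½·-1·5² = 27.5 m; v ends 3 m/s.
7–12 s: v starts 3 m/s; Δx = 3·5 + ½·6·5² = 90 m; v ends 33 m/s.
12–15 s: v starts 33 m/s; Δx = 33·3 + ½·-9·3² = 58.5 m; v ends 6 m/s.
x(15) = 3 + Σ Δx = 193 m.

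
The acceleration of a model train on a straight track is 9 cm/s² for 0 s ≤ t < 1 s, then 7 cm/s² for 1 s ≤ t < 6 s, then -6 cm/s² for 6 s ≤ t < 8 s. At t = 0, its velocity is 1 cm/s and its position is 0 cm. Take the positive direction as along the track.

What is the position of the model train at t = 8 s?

221 cm

On each constant-a segment, Δv = aΔt and Δx = v₀Δt + ½aΔt²; chain segment to segment.
0–1 s: v starts 1 cm/s; Δx = 1·1 + ½·9·1² = 5.5 cm; v ends 10 cm/s.
1–6 s: v starts 10 cm/s; Δx = 10·5 + ½·7·5² = 137.5 cm; v ends 45 cm/s.
6–8 s: v starts 45 cm/s; Δx = 45·2 + ½·-6·2² = 78 cm; v ends 33 cm/s.
x(8) = 0 + Σ Δx = 221 cm.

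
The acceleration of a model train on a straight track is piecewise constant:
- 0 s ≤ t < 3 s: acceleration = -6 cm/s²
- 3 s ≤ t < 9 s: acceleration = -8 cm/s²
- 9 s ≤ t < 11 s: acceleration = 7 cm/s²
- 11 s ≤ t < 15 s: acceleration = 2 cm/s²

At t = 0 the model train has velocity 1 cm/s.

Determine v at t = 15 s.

Δv equals the area under the a-t graph; then v = v₀ + Δv.
0–3 s: -6 × 3 = -18 cm/s
3–9 s: -8 × 6 = -48 cm/s
9–11 s: 7 × 2 = 14 cm/s
11–15 s: 2 × 4 = 8 cm/s
Δv = -44 cm/s, so v(15) = 1 + (-44) = -43 cm/s.

-43 cm/s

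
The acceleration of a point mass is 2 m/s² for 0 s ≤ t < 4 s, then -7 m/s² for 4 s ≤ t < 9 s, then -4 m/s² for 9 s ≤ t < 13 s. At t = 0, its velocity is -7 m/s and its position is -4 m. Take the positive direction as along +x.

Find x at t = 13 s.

-266.5 m

On each constant-a segment, Δv = aΔt and Δx = v₀Δt + ½aΔt²; chain segment to segment.
0–4 s: v starts -7 m/s; Δx = -7·4 + ½·2·4² = -12 m; v ends 1 m/s.
4–9 s: v starts 1 m/s; Δx = 1·5 + ½·-7·5² = -82.5 m; v ends -34 m/s.
9–13 s: v starts -34 m/s; Δx = -34·4 + ½·-4·4² = -168 m; v ends -50 m/s.
x(13) = -4 + Σ Δx = -266.5 m.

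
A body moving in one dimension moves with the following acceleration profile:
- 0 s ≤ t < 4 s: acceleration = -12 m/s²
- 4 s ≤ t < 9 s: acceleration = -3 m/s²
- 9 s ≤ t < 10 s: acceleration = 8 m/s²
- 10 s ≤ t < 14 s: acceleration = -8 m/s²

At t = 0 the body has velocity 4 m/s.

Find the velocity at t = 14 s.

-83 m/s

Δv equals the area under the a-t graph; then v = v₀ + Δv.
0–4 s: -12 × 4 = -48 m/s
4–9 s: -3 × 5 = -15 m/s
9–10 s: 8 × 1 = 8 m/s
10–14 s: -8 × 4 = -32 m/s
Δv = -87 m/s, so v(14) = 4 + (-87) = -83 m/s.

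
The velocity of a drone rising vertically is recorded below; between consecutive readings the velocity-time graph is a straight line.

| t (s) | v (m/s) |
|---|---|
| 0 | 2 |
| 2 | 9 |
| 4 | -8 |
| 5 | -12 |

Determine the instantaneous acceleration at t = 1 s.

3.5 m/s²

Acceleration is the slope of the v-t graph on 0–2 s: (9 − 2)/(2 − 0) = 3.5 m/s².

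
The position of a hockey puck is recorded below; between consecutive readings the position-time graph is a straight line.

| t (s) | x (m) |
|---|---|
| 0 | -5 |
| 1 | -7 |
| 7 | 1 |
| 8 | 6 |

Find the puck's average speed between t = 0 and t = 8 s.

Average speed = (total path length)/(elapsed time); on a piecewise-linear x-t graph the path length is Σ|Δx|.
0–1 s: |Δx| = |-7 − -5| = 2 m
1–7 s: |Δx| = |1 − -7| = 8 m
7–8 s: |Δx| = |6 − 1| = 5 m
Total path = 15 m; average speed = 15/8 = 1.875 m/s.

1.875 m/s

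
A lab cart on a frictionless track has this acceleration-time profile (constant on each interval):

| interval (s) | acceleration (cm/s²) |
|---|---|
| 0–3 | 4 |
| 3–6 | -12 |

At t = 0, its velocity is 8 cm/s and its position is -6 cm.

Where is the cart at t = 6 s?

On each constant-a segment, Δv = aΔt and Δx = v₀Δt + ½aΔt²; chain segment to segment.
0–3 s: v starts 8 cm/s; Δx = 8·3 + ½·4·3² = 42 cm; v ends 20 cm/s.
3–6 s: v starts 20 cm/s; Δx = 20·3 + ½·-12·3² = 6 cm; v ends -16 cm/s.
x(6) = -6 + Σ Δx = 42 cm.

42 cm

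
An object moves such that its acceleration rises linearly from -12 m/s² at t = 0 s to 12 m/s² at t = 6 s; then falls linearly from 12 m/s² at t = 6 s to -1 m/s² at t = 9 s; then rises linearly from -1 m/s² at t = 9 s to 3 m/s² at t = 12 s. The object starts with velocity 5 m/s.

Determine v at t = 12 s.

24.5 m/s

Δv equals the area under the a-t graph; then v = v₀ + Δv.
0–6 s: ½(-12 + 12)(6) = 0 m/s
6–9 s: ½(12 + -1)(3) = 16.5 m/s
9–12 s: ½(-1 + 3)(3) = 3 m/s
Δv = 19.5 m/s, so v(12) = 5 + (19.5) = 24.5 m/s.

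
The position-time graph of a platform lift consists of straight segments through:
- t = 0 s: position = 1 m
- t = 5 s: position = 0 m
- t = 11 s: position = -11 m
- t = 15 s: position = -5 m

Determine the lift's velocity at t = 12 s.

Velocity is the slope of the x-t graph on 11–15 s: (-5 − -11)/(15 − 11) = 1.5 m/s.

1.5 m/s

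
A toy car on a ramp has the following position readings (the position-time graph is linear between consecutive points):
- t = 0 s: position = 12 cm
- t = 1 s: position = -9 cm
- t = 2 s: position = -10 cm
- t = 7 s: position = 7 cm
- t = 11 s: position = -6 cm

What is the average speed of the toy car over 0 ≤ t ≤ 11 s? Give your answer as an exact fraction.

52/11 cm/s

Average speed = (total path length)/(elapsed time); on a piecewise-linear x-t graph the path length is Σ|Δx|.
0–1 s: |Δx| = |-9 − 12| = 21 cm
1–2 s: |Δx| = |-10 − -9| = 1 cm
2–7 s: |Δx| = |7 − -10| = 17 cm
7–11 s: |Δx| = |-6 − 7| = 13 cm
Total path = 52 cm; average speed = 52/11 = 52/11 cm/s.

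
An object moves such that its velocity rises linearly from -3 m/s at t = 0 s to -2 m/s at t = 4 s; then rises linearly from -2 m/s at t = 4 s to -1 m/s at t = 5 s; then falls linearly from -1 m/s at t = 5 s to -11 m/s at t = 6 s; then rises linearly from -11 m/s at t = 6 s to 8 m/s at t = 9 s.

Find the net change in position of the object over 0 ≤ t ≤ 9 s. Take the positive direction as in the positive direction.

-22 m

Net displacement equals the area under the velocity-time graph (areas below the axis count negative).
0–4 s: ½(-3 + -2)(4) = -10 m
4–5 s: ½(-2 + -1)(1) = -1.5 m
5–6 s: ½(-1 + -11)(1) = -6 m
6–9 s: ½(-11 + 8)(3) = -4.5 m
Net displacement = -22 m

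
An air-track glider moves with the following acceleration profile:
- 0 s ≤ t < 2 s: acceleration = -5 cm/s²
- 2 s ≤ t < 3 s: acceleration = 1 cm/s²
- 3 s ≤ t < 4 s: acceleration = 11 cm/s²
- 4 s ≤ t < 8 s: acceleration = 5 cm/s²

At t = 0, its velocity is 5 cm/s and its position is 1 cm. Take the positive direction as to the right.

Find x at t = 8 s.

66 cm

On each constant-a segment, Δv = aΔt and Δx = v₀Δt + ½aΔt²; chain segment to segment.
0–2 s: v starts 5 cm/s; Δx = 5·2 + ½·-5·2² = 0 cm; v ends -5 cm/s.
2–3 s: v starts -5 cm/s; Δx = -5·1 + ½·1·1² = -4.5 cm; v ends -4 cm/s.
3–4 s: v starts -4 cm/s; Δx = -4·1 + ½·11·1² = 1.5 cm; v ends 7 cm/s.
4–8 s: v starts 7 cm/s; Δx = 7·4 + ½·5·4² = 68 cm; v ends 27 cm/s.
x(8) = 1 + Σ Δx = 66 cm.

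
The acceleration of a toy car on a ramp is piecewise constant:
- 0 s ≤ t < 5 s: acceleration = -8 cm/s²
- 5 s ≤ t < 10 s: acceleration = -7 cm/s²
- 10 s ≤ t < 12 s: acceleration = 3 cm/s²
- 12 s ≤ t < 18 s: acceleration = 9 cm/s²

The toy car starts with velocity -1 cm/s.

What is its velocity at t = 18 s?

Δv equals the area under the a-t graph; then v = v₀ + Δv.
0–5 s: -8 × 5 = -40 cm/s
5–10 s: -7 × 5 = -35 cm/s
10–12 s: 3 × 2 = 6 cm/s
12–18 s: 9 × 6 = 54 cm/s
Δv = -15 cm/s, so v(18) = -1 + (-15) = -16 cm/s.

-16 cm/s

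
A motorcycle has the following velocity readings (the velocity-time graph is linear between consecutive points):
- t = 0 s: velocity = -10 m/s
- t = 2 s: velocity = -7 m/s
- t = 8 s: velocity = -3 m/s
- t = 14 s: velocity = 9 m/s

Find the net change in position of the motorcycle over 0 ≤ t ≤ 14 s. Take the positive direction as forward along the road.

Displacement is the signed area under the v-t curve.
0–2 s: ½(-10 + -7)(2) = -17 m
2–8 s: ½(-7 + -3)(6) = -30 m
8–14 s: ½(-3 + 9)(6) = 18 m
Net displacement = -29 m

-29 m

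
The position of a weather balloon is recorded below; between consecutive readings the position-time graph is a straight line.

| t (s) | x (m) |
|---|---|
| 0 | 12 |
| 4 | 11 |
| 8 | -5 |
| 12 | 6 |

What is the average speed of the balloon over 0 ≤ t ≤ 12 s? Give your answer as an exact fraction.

7/3 m/s

Average speed = (total path length)/(elapsed time); on a piecewise-linear x-t graph the path length is Σ|Δx|.
0–4 s: |Δx| = |11 − 12| = 1 m
4–8 s: |Δx| = |-5 − 11| = 16 m
8–12 s: |Δx| = |6 − -5| = 11 m
Total path = 28 m; average speed = 28/12 = 7/3 m/s.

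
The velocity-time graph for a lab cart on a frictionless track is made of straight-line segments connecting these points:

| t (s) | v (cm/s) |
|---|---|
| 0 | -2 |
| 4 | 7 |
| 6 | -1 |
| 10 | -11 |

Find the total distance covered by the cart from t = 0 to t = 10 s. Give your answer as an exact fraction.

Total distance travelled is ∫|v| dt — sum the magnitudes of each area piece.
0–4 s: v = 0 at t = 8/9 s; triangle areas 8/9 + 98/9 = 106/9 cm
4–6 s: v = 0 at t = 5.75 s; triangle areas 6.125 + 0.125 = 6.25 cm
6–10 s: |½(-1 + -11)(4)| = 24 cm
Total distance = 1513/36 cm

1513/36 cm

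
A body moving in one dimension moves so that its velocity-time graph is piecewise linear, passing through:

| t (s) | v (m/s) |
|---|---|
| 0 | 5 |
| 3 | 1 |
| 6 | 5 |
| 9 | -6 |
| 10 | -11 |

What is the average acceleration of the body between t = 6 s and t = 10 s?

Average acceleration = Δv/Δt = (-11 − 5)/(10 − 6) = -4 m/s².

-4 m/s²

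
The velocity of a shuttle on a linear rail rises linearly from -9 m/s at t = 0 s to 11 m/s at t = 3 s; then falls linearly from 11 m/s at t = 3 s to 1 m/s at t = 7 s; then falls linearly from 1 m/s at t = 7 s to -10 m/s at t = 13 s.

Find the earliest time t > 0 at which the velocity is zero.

t = 1.35 s

v changes sign on 0–3 s (from -9 to 11); the graph is linear there, so v = 0 at t = 0 + (9)·(3 − 0)/(11 − -9) = 1.35 s.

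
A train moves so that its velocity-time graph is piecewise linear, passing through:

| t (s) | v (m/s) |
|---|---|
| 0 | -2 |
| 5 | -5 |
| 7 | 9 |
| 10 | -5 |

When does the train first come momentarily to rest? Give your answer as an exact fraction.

v changes sign on 5–7 s (from -5 to 9); the graph is linear there, so v = 0 at t = 5 + (5)·(7 − 5)/(9 − -5) = 40/7 s.

t = 40/7 s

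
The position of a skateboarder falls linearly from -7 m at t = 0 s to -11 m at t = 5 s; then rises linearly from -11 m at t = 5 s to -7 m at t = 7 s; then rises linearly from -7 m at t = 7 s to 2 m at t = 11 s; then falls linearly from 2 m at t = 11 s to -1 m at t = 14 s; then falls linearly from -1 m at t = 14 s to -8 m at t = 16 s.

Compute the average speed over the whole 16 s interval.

1.6875 m/s

Average speed = (total path length)/(elapsed time); on a piecewise-linear x-t graph the path length is Σ|Δx|.
0–5 s: |Δx| = |-11 − -7| = 4 m
5–7 s: |Δx| = |-7 − -11| = 4 m
7–11 s: |Δx| = |2 − -7| = 9 m
11–14 s: |Δx| = |-1 − 2| = 3 m
14–16 s: |Δx| = |-8 − -1| = 7 m
Total path = 27 m; average speed = 27/16 = 1.6875 m/s.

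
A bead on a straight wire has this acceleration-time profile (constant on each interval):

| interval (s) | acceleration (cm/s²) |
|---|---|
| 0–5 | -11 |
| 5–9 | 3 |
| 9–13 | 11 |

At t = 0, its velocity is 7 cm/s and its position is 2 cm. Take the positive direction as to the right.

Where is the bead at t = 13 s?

-324.5 cm

On each constant-a segment, Δv = aΔt and Δx = v₀Δt + ½aΔt²; chain segment to segment.
0–5 s: v starts 7 cm/s; Δx = 7·5 + ½·-11·5² = -102.5 cm; v ends -48 cm/s.
5–9 s: v starts -48 cm/s; Δx = -48·4 + ½·3·4² = -168 cm; v ends -36 cm/s.
9–13 s: v starts -36 cm/s; Δx = -36·4 + ½·11·4² = -56 cm; v ends 8 cm/s.
x(13) = 2 + Σ Δx = -324.5 cm.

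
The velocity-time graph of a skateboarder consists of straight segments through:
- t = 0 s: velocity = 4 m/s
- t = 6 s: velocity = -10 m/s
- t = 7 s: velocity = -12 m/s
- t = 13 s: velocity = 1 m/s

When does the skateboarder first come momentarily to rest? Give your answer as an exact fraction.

v changes sign on 0–6 s (from 4 to -10); the graph is linear there, so v = 0 at t = 0 + (-4)·(6 − 0)/(-10 − 4) = 12/7 s.

t = 12/7 s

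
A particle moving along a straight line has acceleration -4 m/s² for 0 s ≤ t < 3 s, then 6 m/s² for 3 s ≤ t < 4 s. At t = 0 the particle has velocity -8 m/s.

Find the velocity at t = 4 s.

-14 m/s

Δv equals the area under the a-t graph; then v = v₀ + Δv.
0–3 s: -4 × 3 = -12 m/s
3–4 s: 6 × 1 = 6 m/s
Δv = -6 m/s, so v(4) = -8 + (-6) = -14 m/s.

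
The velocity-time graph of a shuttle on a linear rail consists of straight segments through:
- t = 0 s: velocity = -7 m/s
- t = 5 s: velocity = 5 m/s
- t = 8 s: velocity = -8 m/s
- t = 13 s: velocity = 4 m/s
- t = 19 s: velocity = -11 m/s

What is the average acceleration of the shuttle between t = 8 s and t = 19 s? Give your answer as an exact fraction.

Average acceleration = Δv/Δt = (-11 − -8)/(19 − 8) = -3/11 m/s².

-3/11 m/s²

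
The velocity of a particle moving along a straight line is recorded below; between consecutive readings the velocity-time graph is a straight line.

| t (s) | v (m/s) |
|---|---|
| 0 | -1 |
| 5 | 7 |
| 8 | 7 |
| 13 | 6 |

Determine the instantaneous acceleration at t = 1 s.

1.6 m/s²

Acceleration is the slope of the v-t graph on 0–5 s: (7 − -1)/(5 − 0) = 1.6 m/s².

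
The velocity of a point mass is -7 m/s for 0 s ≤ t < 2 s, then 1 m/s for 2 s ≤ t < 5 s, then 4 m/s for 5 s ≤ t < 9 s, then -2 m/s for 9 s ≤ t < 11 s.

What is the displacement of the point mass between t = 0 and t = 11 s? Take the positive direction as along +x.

1 m

Net displacement equals the area under the velocity-time graph (areas below the axis count negative).
0–2 s: -7 × 2 = -14 m
2–5 s: 1 × 3 = 3 m
5–9 s: 4 × 4 = 16 m
9–11 s: -2 × 2 = -4 m
Net displacement = 1 m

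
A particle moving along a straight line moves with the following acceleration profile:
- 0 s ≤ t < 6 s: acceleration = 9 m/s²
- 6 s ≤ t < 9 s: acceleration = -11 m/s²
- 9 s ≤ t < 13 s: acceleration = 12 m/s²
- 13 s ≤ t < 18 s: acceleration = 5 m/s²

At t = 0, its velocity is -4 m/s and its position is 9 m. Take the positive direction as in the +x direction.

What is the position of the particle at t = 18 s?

799 m

On each constant-a segment, Δv = aΔt and Δx = v₀Δt + ½aΔt²; chain segment to segment.
0–6 s: v starts -4 m/s; Δx = -4·6 + ½·9·6² = 138 m; v ends 50 m/s.
6–9 s: v starts 50 m/s; Δx = 50·3 + ½·-11·3² = 100.5 m; v ends 17 m/s.
9–13 s: v starts 17 m/s; Δx = 17·4 + ½·12·4² = 164 m; v ends 65 m/s.
13–18 s: v starts 65 m/s; Δx = 65·5 + ½·5·5² = 387.5 m; v ends 90 m/s.
x(18) = 9 + Σ Δx = 799 m.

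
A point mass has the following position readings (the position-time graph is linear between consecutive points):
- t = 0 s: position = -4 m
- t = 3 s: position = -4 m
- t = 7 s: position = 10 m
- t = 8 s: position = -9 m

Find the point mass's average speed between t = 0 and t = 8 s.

Average speed = (total path length)/(elapsed time); on a piecewise-linear x-t graph the path length is Σ|Δx|.
0–3 s: |Δx| = |-4 − -4| = 0 m
3–7 s: |Δx| = |10 − -4| = 14 m
7–8 s: |Δx| = |-9 − 10| = 19 m
Total path = 33 m; average speed = 33/8 = 4.125 m/s.

4.125 m/s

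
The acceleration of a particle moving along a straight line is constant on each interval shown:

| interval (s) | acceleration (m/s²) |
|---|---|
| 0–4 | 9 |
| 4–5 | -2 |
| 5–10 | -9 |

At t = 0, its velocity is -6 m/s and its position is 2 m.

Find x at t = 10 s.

On each constant-a segment, Δv = aΔt and Δx = v₀Δt + ½aΔt²; chain segment to segment.
0–4 s: v starts -6 m/s; Δx = -6·4 + ½·9·4² = 48 m; v ends 30 m/s.
4–5 s: v starts 30 m/s; Δx = 30·1 + ½·-2·1² = 29 m; v ends 28 m/s.
5–10 s: v starts 28 m/s; Δx = 28·5 + ½·-9·5² = 27.5 m; v ends -17 m/s.
x(10) = 2 + Σ Δx = 106.5 m.

106.5 m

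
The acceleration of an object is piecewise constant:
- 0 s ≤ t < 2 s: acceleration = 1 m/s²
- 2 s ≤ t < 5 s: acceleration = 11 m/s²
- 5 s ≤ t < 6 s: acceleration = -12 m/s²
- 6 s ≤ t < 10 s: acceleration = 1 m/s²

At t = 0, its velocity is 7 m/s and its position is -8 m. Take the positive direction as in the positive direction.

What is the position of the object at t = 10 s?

248.5 m

On each constant-a segment, Δv = aΔt and Δx = v₀Δt + ½aΔt²; chain segment to segment.
0–2 s: v starts 7 m/s; Δx = 7·2 + ½·1·2² = 16 m; v ends 9 m/s.
2–5 s: v starts 9 m/s; Δx = 9·3 + ½·11·3² = 76.5 m; v ends 42 m/s.
5–6 s: v starts 42 m/s; Δx = 42·1 + ½·-12·1² = 36 m; v ends 30 m/s.
6–10 s: v starts 30 m/s; Δx = 30·4 + ½·1·4² = 128 m; v ends 34 m/s.
x(10) = -8 + Σ Δx = 248.5 m.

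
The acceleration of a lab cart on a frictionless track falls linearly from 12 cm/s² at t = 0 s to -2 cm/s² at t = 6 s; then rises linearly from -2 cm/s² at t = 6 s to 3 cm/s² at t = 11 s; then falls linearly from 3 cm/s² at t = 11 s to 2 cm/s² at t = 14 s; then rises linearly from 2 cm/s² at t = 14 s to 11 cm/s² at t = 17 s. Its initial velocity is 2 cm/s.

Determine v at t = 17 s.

Δv equals the area under the a-t graph; then v = v₀ + Δv.
0–6 s: ½(12 + -2)(6) = 30 cm/s
6–11 s: ½(-2 + 3)(5) = 2.5 cm/s
11–14 s: ½(3 + 2)(3) = 7.5 cm/s
14–17 s: ½(2 + 11)(3) = 19.5 cm/s
Δv = 59.5 cm/s, so v(17) = 2 + (59.5) = 61.5 cm/s.

61.5 cm/s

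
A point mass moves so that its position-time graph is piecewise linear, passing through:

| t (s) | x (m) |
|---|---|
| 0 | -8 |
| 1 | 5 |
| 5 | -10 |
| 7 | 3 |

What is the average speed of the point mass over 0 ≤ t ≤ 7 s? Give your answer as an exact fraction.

Average speed = (total path length)/(elapsed time); on a piecewise-linear x-t graph the path length is Σ|Δx|.
0–1 s: |Δx| = |5 − -8| = 13 m
1–5 s: |Δx| = |-10 − 5| = 15 m
5–7 s: |Δx| = |3 − -10| = 13 m
Total path = 41 m; average speed = 41/7 = 41/7 m/s.

41/7 m/s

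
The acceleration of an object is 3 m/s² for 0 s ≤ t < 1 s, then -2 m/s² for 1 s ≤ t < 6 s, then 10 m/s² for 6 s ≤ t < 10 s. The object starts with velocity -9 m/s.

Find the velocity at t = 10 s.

Δv equals the area under the a-t graph; then v = v₀ + Δv.
0–1 s: 3 × 1 = 3 m/s
1–6 s: -2 × 5 = -10 m/s
6–10 s: 10 × 4 = 40 m/s
Δv = 33 m/s, so v(10) = -9 + (33) = 24 m/s.

24 m/s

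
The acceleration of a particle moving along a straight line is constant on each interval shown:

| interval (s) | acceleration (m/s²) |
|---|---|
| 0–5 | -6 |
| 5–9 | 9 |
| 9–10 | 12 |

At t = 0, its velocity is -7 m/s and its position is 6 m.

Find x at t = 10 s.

On each constant-a segment, Δv = aΔt and Δx = v₀Δt + ½aΔt²; chain segment to segment.
0–5 s: v starts -7 m/s; Δx = -7·5 + ½·-6·5² = -110 m; v ends -37 m/s.
5–9 s: v starts -37 m/s; Δx = -37·4 + ½·9·4² = -76 m; v ends -1 m/s.
9–10 s: v starts -1 m/s; Δx = -1·1 + ½·12·1² = 5 m; v ends 11 m/s.
x(10) = 6 + Σ Δx = -175 m.

-175 m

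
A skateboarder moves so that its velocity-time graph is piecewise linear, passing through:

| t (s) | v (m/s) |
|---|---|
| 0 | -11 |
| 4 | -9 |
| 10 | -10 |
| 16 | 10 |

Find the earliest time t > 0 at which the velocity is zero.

v changes sign on 10–16 s (from -10 to 10); the graph is linear there, so v = 0 at t = 10 + (10)·(16 − 10)/(10 − -10) = 13 s.

t = 13 s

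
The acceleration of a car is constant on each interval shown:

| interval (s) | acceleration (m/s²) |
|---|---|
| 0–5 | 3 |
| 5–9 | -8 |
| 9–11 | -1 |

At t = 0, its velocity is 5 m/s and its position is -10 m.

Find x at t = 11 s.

42.5 m

On each constant-a segment, Δv = aΔt and Δx = v₀Δt + ½aΔt²; chain segment to segment.
0–5 s: v starts 5 m/s; Δx = 5·5 + ½·3·5² = 62.5 m; v ends 20 m/s.
5–9 s: v starts 20 m/s; Δx = 20·4 + ½·-8·4² = 16 m; v ends -12 m/s.
9–11 s: v starts -12 m/s; Δx = -12·2 + ½·-1·2² = -26 m; v ends -14 m/s.
x(11) = -10 + Σ Δx = 42.5 m.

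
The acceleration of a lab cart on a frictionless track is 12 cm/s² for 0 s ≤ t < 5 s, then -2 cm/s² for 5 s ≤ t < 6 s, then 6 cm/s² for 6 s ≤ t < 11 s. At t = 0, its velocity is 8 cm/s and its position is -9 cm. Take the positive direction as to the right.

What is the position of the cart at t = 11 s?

On each constant-a segment, Δv = aΔt and Δx = v₀Δt + ½aΔt²; chain segment to segment.
0–5 s: v starts 8 cm/s; Δx = 8·5 + ½·12·5² = 190 cm; v ends 68 cm/s.
5–6 s: v starts 68 cm/s; Δx = 68·1 + ½·-2·1² = 67 cm; v ends 66 cm/s.
6–11 s: v starts 66 cm/s; Δx = 66·5 + ½·6·5² = 405 cm; v ends 96 cm/s.
x(11) = -9 + Σ Δx = 653 cm.

653 cm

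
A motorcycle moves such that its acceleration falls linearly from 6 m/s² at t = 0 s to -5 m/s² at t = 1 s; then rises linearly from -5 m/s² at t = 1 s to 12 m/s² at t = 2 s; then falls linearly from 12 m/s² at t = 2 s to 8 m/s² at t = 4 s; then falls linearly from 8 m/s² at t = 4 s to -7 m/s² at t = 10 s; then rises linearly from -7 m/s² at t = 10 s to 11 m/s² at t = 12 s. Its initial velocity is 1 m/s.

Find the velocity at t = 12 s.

Δv equals the area under the a-t graph; then v = v₀ + Δv.
0–1 s: ½(6 + -5)(1) = 0.5 m/s
1–2 s: ½(-5 + 12)(1) = 3.5 m/s
2–4 s: ½(12 + 8)(2) = 20 m/s
4–10 s: ½(8 + -7)(6) = 3 m/s
10–12 s: ½(-7 + 11)(2) = 4 m/s
Δv = 31 m/s, so v(12) = 1 + (31) = 32 m/s.

32 m/s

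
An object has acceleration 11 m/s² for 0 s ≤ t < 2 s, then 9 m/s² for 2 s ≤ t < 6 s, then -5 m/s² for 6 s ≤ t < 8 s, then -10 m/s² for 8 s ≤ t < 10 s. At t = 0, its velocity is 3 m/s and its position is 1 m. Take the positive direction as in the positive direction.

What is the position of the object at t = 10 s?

On each constant-a segment, Δv = aΔt and Δx = v₀Δt + ½aΔt²; chain segment to segment.
0–2 s: v starts 3 m/s; Δx = 3·2 + ½·11·2² = 28 m; v ends 25 m/s.
2–6 s: v starts 25 m/s; Δx = 25·4 + ½·9·4² = 172 m; v ends 61 m/s.
6–8 s: v starts 61 m/s; Δx = 61·2 + ½·-5·2² = 112 m; v ends 51 m/s.
8–10 s: v starts 51 m/s; Δx = 51·2 + ½·-10·2² = 82 m; v ends 31 m/s.
x(10) = 1 + Σ Δx = 395 m.

395 m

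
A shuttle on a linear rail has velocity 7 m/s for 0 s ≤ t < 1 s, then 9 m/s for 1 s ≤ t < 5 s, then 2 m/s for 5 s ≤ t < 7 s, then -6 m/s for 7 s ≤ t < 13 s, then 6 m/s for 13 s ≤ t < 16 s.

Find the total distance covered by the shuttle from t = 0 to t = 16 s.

101 m

Total distance travelled is ∫|v| dt — sum the magnitudes of each area piece.
0–1 s: |7| × 1 = 7 m
1–5 s: |9| × 4 = 36 m
5–7 s: |2| × 2 = 4 m
7–13 s: |-6| × 6 = 36 m
13–16 s: |6| × 3 = 18 m
Total distance = 101 m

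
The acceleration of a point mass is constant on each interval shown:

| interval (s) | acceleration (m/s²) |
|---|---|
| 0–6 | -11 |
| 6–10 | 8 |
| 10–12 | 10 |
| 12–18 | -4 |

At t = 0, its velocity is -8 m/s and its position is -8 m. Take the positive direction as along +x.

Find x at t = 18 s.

-754 m

On each constant-a segment, Δv = aΔt and Δx = v₀Δt + ½aΔt²; chain segment to segment.
0–6 s: v starts -8 m/s; Δx = -8·6 + ½·-11·6² = -246 m; v ends -74 m/s.
6–10 s: v starts -74 m/s; Δx = -74·4 + ½·8·4² = -232 m; v ends -42 m/s.
10–12 s: v starts -42 m/s; Δx = -42·2 + ½·10·2² = -64 m; v ends -22 m/s.
12–18 s: v starts -22 m/s; Δx = -22·6 + ½·-4·6² = -204 m; v ends -46 m/s.
x(18) = -8 + Σ Δx = -754 m.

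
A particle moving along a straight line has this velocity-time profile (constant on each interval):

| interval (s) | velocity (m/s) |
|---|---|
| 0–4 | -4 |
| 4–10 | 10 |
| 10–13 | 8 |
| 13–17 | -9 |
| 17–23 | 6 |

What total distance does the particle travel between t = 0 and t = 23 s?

Total distance travelled is ∫|v| dt — sum the magnitudes of each area piece.
0–4 s: |-4| × 4 = 16 m
4–10 s: |10| × 6 = 60 m
10–13 s: |8| × 3 = 24 m
13–17 s: |-9| × 4 = 36 m
17–23 s: |6| × 6 = 36 m
Total distance = 172 m

172 m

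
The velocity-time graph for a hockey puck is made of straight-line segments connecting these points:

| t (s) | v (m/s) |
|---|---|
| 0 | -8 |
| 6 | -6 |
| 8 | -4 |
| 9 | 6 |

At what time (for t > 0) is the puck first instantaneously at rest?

v changes sign on 8–9 s (from -4 to 6); the graph is linear there, so v = 0 at t = 8 + (4)·(9 − 8)/(6 − -4) = 8.4 s.

t = 8.4 s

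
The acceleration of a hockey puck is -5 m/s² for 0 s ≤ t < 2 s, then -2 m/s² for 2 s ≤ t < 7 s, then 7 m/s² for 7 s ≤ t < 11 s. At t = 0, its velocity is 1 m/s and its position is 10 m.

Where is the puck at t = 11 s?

-88 m

On each constant-a segment, Δv = aΔt and Δx = v₀Δt + ½aΔt²; chain segment to segment.
0–2 s: v starts 1 m/s; Δx = 1·2 + ½·-5·2² = -8 m; v ends -9 m/s.
2–7 s: v starts -9 m/s; Δx = -9·5 + ½·-2·5² = -70 m; v ends -19 m/s.
7–11 s: v starts -19 m/s; Δx = -19·4 + ½·7·4² = -20 m; v ends 9 m/s.
x(11) = 10 + Σ Δx = -88 m.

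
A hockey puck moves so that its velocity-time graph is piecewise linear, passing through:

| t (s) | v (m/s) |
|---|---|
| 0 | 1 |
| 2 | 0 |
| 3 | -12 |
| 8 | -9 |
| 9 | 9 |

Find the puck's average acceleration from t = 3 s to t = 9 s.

3.5 m/s²

Average acceleration = Δv/Δt = (9 − -12)/(9 − 3) = 3.5 m/s².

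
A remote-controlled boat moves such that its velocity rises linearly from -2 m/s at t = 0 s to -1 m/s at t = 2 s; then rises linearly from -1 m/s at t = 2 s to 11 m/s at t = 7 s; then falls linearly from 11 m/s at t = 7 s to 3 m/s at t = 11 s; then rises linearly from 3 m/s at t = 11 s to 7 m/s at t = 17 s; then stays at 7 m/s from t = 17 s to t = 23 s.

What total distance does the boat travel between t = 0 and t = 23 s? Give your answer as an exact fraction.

1541/12 m

Distance (not displacement) is the total path length: add the absolute areas under v-t.
0–2 s: |½(-2 + -1)(2)| = 3 m
2–7 s: v = 0 at t = 29/12 s; triangle areas 5/24 + 605/24 = 305/12 m
7–11 s: |½(11 + 3)(4)| = 28 m
11–17 s: |½(3 + 7)(6)| = 30 m
17–23 s: |7| × 6 = 42 m
Total distance = 1541/12 m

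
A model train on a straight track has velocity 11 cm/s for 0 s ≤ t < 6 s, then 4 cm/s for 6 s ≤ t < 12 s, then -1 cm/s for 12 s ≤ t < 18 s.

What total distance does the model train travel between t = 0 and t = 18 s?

Distance (not displacement) is the total path length: add the absolute areas under v-t.
0–6 s: |11| × 6 = 66 cm
6–12 s: |4| × 6 = 24 cm
12–18 s: |-1| × 6 = 6 cm
Total distance = 96 cm

96 cm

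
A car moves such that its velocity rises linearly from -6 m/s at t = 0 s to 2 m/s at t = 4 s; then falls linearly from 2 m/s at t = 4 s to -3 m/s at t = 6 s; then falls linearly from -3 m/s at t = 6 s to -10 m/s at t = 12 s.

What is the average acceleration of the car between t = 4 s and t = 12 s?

-1.5 m/s²

Average acceleration = Δv/Δt = (-10 − 2)/(12 − 4) = -1.5 m/s².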